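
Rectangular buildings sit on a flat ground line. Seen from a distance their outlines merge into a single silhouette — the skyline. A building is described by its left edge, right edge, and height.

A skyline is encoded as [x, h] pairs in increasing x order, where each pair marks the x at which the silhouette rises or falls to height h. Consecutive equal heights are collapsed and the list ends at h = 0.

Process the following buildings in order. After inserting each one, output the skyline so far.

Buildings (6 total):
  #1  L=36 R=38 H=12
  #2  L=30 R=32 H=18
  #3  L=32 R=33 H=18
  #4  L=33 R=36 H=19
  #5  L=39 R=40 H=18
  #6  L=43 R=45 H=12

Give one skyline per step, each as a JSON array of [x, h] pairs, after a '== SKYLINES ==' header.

== SKYLINES ==
[[36,12],[38,0]]
[[30,18],[32,0],[36,12],[38,0]]
[[30,18],[33,0],[36,12],[38,0]]
[[30,18],[33,19],[36,12],[38,0]]
[[30,18],[33,19],[36,12],[38,0],[39,18],[40,0]]
[[30,18],[33,19],[36,12],[38,0],[39,18],[40,0],[43,12],[45,0]]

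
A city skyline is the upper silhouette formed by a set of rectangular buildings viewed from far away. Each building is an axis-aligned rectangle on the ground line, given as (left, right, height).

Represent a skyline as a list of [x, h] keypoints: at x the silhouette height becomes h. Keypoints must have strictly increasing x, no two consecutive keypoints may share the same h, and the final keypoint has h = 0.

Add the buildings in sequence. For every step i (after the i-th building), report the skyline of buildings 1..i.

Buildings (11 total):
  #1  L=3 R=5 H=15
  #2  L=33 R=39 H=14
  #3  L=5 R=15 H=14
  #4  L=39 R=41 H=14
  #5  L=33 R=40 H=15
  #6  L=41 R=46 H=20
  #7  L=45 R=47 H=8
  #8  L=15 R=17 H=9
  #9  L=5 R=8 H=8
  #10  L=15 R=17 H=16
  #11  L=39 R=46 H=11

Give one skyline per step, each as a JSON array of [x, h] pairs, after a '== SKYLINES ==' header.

== SKYLINES ==
[[3,15],[5,0]]
[[3,15],[5,0],[33,14],[39,0]]
[[3,15],[5,14],[15,0],[33,14],[39,0]]
[[3,15],[5,14],[15,0],[33,14],[41,0]]
[[3,15],[5,14],[15,0],[33,15],[40,14],[41,0]]
[[3,15],[5,14],[15,0],[33,15],[40,14],[41,20],[46,0]]
[[3,15],[5,14],[15,0],[33,15],[40,14],[41,20],[46,8],[47,0]]
[[3,15],[5,14],[15,9],[17,0],[33,15],[40,14],[41,20],[46,8],[47,0]]
[[3,15],[5,14],[15,9],[17,0],[33,15],[40,14],[41,20],[46,8],[47,0]]
[[3,15],[5,14],[15,16],[17,0],[33,15],[40,14],[41,20],[46,8],[47,0]]
[[3,15],[5,14],[15,16],[17,0],[33,15],[40,14],[41,20],[46,8],[47,0]]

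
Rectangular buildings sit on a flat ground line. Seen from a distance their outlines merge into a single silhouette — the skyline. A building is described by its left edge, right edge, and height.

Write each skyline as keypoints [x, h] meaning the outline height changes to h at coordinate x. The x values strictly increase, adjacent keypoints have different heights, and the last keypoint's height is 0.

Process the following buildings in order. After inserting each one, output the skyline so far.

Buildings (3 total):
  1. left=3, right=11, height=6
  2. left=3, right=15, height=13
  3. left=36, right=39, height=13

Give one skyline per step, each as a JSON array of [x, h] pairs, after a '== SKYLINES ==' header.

== SKYLINES ==
[[3,6],[11,0]]
[[3,13],[15,0]]
[[3,13],[15,0],[36,13],[39,0]]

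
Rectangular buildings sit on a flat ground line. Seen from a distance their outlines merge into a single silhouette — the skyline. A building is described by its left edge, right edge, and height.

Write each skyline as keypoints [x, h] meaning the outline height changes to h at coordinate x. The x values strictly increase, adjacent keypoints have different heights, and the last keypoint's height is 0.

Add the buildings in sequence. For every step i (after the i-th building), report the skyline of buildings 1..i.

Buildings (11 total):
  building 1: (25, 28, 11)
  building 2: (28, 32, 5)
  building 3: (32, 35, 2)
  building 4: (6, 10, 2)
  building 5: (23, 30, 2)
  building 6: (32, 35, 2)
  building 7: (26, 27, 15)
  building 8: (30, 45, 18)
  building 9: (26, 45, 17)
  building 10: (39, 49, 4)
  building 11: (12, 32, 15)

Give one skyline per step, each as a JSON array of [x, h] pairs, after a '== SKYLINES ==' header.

== SKYLINES ==
[[25,11],[28,0]]
[[25,11],[28,5],[32,0]]
[[25,11],[28,5],[32,2],[35,0]]
[[6,2],[10,0],[25,11],[28,5],[32,2],[35,0]]
[[6,2],[10,0],[23,2],[25,11],[28,5],[32,2],[35,0]]
[[6,2],[10,0],[23,2],[25,11],[28,5],[32,2],[35,0]]
[[6,2],[10,0],[23,2],[25,11],[26,15],[27,11],[28,5],[32,2],[35,0]]
[[6,2],[10,0],[23,2],[25,11],[26,15],[27,11],[28,5],[30,18],[45,0]]
[[6,2],[10,0],[23,2],[25,11],[26,17],[30,18],[45,0]]
[[6,2],[10,0],[23,2],[25,11],[26,17],[30,18],[45,4],[49,0]]
[[6,2],[10,0],[12,15],[26,17],[30,18],[45,4],[49,0]]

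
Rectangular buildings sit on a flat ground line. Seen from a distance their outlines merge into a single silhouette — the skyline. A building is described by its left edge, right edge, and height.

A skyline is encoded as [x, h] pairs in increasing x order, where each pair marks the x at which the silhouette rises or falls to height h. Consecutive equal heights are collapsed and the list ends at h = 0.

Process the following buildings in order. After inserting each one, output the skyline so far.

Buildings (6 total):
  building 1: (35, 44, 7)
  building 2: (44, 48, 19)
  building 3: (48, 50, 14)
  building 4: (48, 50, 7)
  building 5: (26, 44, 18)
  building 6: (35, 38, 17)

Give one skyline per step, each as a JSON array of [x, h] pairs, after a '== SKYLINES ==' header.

== SKYLINES ==
[[35,7],[44,0]]
[[35,7],[44,19],[48,0]]
[[35,7],[44,19],[48,14],[50,0]]
[[35,7],[44,19],[48,14],[50,0]]
[[26,18],[44,19],[48,14],[50,0]]
[[26,18],[44,19],[48,14],[50,0]]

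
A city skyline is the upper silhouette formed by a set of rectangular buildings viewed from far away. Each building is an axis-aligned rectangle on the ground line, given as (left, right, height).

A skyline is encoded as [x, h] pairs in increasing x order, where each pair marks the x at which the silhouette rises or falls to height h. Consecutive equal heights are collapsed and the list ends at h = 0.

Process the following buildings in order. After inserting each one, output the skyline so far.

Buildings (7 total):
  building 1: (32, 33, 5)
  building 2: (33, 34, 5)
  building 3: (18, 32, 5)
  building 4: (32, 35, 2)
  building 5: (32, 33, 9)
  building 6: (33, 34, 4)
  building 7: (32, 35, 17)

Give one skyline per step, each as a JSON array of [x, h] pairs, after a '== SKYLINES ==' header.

== SKYLINES ==
[[32,5],[33,0]]
[[32,5],[34,0]]
[[18,5],[34,0]]
[[18,5],[34,2],[35,0]]
[[18,5],[32,9],[33,5],[34,2],[35,0]]
[[18,5],[32,9],[33,5],[34,2],[35,0]]
[[18,5],[32,17],[35,0]]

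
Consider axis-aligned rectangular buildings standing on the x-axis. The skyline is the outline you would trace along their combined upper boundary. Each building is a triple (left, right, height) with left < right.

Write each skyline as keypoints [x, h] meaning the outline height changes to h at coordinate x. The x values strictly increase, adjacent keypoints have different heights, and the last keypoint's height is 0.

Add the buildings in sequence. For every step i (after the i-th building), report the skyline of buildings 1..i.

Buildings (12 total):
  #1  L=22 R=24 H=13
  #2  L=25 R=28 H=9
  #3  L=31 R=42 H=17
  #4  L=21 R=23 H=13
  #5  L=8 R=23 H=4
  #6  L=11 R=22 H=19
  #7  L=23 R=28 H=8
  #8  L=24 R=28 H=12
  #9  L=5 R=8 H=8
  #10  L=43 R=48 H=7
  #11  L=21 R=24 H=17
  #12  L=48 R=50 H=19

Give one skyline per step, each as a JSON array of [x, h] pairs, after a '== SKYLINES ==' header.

== SKYLINES ==
[[22,13],[24,0]]
[[22,13],[24,0],[25,9],[28,0]]
[[22,13],[24,0],[25,9],[28,0],[31,17],[42,0]]
[[21,13],[24,0],[25,9],[28,0],[31,17],[42,0]]
[[8,4],[21,13],[24,0],[25,9],[28,0],[31,17],[42,0]]
[[8,4],[11,19],[22,13],[24,0],[25,9],[28,0],[31,17],[42,0]]
[[8,4],[11,19],[22,13],[24,8],[25,9],[28,0],[31,17],[42,0]]
[[8,4],[11,19],[22,13],[24,12],[28,0],[31,17],[42,0]]
[[5,8],[8,4],[11,19],[22,13],[24,12],[28,0],[31,17],[42,0]]
[[5,8],[8,4],[11,19],[22,13],[24,12],[28,0],[31,17],[42,0],[43,7],[48,0]]
[[5,8],[8,4],[11,19],[22,17],[24,12],[28,0],[31,17],[42,0],[43,7],[48,0]]
[[5,8],[8,4],[11,19],[22,17],[24,12],[28,0],[31,17],[42,0],[43,7],[48,19],[50,0]]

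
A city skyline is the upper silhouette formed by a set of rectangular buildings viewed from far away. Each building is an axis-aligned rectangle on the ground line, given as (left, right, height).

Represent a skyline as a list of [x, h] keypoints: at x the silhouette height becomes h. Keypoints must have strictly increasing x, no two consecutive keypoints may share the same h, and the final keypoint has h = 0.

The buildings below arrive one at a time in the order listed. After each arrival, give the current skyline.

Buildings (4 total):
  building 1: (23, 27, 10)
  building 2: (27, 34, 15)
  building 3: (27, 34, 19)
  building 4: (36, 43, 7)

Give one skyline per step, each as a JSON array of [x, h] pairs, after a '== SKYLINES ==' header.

== SKYLINES ==
[[23,10],[27,0]]
[[23,10],[27,15],[34,0]]
[[23,10],[27,19],[34,0]]
[[23,10],[27,19],[34,0],[36,7],[43,0]]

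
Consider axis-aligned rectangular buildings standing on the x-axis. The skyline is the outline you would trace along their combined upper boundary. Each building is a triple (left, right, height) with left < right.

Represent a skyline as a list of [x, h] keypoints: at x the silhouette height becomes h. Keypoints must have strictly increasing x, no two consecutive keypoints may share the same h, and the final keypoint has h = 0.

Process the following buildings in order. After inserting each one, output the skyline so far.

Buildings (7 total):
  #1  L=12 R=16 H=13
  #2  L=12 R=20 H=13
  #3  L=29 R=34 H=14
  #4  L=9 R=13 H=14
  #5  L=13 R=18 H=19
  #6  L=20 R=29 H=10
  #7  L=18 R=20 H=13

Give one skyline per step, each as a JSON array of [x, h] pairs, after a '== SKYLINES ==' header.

== SKYLINES ==
[[12,13],[16,0]]
[[12,13],[20,0]]
[[12,13],[20,0],[29,14],[34,0]]
[[9,14],[13,13],[20,0],[29,14],[34,0]]
[[9,14],[13,19],[18,13],[20,0],[29,14],[34,0]]
[[9,14],[13,19],[18,13],[20,10],[29,14],[34,0]]
[[9,14],[13,19],[18,13],[20,10],[29,14],[34,0]]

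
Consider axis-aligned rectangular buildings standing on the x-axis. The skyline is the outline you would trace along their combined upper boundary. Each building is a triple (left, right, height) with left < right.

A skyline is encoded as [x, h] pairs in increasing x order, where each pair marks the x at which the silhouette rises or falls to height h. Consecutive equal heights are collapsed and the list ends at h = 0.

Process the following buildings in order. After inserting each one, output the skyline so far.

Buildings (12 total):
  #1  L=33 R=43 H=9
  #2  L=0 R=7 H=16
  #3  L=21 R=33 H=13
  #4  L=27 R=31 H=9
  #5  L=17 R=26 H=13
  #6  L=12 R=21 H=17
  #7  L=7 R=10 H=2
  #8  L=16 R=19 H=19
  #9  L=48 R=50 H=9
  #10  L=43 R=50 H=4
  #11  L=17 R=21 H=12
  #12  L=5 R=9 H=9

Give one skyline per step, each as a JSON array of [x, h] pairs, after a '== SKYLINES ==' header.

== SKYLINES ==
[[33,9],[43,0]]
[[0,16],[7,0],[33,9],[43,0]]
[[0,16],[7,0],[21,13],[33,9],[43,0]]
[[0,16],[7,0],[21,13],[33,9],[43,0]]
[[0,16],[7,0],[17,13],[33,9],[43,0]]
[[0,16],[7,0],[12,17],[21,13],[33,9],[43,0]]
[[0,16],[7,2],[10,0],[12,17],[21,13],[33,9],[43,0]]
[[0,16],[7,2],[10,0],[12,17],[16,19],[19,17],[21,13],[33,9],[43,0]]
[[0,16],[7,2],[10,0],[12,17],[16,19],[19,17],[21,13],[33,9],[43,0],[48,9],[50,0]]
[[0,16],[7,2],[10,0],[12,17],[16,19],[19,17],[21,13],[33,9],[43,4],[48,9],[50,0]]
[[0,16],[7,2],[10,0],[12,17],[16,19],[19,17],[21,13],[33,9],[43,4],[48,9],[50,0]]
[[0,16],[7,9],[9,2],[10,0],[12,17],[16,19],[19,17],[21,13],[33,9],[43,4],[48,9],[50,0]]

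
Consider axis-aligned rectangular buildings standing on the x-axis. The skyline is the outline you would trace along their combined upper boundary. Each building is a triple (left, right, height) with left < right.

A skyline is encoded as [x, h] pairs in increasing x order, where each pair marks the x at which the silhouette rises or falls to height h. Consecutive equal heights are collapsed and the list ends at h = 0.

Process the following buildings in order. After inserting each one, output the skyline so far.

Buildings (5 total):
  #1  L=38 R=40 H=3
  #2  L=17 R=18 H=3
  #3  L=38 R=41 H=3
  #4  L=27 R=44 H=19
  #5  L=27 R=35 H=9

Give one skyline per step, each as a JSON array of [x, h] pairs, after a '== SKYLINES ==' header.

== SKYLINES ==
[[38,3],[40,0]]
[[17,3],[18,0],[38,3],[40,0]]
[[17,3],[18,0],[38,3],[41,0]]
[[17,3],[18,0],[27,19],[44,0]]
[[17,3],[18,0],[27,19],[44,0]]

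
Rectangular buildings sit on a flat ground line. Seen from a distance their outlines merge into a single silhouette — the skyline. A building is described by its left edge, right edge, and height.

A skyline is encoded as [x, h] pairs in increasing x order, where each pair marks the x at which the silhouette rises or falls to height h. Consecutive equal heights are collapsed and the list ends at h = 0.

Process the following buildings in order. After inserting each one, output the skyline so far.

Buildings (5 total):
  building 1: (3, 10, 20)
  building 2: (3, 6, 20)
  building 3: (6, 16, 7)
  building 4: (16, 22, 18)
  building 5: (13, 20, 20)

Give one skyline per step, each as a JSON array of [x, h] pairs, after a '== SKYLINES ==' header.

== SKYLINES ==
[[3,20],[10,0]]
[[3,20],[10,0]]
[[3,20],[10,7],[16,0]]
[[3,20],[10,7],[16,18],[22,0]]
[[3,20],[10,7],[13,20],[20,18],[22,0]]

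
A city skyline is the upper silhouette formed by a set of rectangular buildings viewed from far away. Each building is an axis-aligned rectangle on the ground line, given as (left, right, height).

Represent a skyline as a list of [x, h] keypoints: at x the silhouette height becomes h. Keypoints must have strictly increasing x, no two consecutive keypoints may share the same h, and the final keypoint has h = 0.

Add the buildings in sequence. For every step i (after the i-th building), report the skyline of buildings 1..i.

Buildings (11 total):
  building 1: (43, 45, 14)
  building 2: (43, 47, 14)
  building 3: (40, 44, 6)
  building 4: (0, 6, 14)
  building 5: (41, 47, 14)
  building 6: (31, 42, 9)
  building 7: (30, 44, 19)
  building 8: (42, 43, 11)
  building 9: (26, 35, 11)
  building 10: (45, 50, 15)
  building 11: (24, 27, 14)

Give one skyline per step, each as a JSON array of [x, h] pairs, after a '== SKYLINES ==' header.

== SKYLINES ==
[[43,14],[45,0]]
[[43,14],[47,0]]
[[40,6],[43,14],[47,0]]
[[0,14],[6,0],[40,6],[43,14],[47,0]]
[[0,14],[6,0],[40,6],[41,14],[47,0]]
[[0,14],[6,0],[31,9],[41,14],[47,0]]
[[0,14],[6,0],[30,19],[44,14],[47,0]]
[[0,14],[6,0],[30,19],[44,14],[47,0]]
[[0,14],[6,0],[26,11],[30,19],[44,14],[47,0]]
[[0,14],[6,0],[26,11],[30,19],[44,14],[45,15],[50,0]]
[[0,14],[6,0],[24,14],[27,11],[30,19],[44,14],[45,15],[50,0]]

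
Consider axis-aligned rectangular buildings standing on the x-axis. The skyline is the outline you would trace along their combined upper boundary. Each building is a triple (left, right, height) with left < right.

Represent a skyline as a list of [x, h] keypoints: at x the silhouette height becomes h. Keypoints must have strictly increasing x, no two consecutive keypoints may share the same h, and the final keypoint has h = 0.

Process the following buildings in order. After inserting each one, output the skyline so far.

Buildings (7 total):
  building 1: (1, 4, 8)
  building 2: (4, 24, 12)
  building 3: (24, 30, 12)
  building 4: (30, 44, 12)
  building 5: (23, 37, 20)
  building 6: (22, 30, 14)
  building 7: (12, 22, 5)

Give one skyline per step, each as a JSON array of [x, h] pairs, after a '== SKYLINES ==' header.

== SKYLINES ==
[[1,8],[4,0]]
[[1,8],[4,12],[24,0]]
[[1,8],[4,12],[30,0]]
[[1,8],[4,12],[44,0]]
[[1,8],[4,12],[23,20],[37,12],[44,0]]
[[1,8],[4,12],[22,14],[23,20],[37,12],[44,0]]
[[1,8],[4,12],[22,14],[23,20],[37,12],[44,0]]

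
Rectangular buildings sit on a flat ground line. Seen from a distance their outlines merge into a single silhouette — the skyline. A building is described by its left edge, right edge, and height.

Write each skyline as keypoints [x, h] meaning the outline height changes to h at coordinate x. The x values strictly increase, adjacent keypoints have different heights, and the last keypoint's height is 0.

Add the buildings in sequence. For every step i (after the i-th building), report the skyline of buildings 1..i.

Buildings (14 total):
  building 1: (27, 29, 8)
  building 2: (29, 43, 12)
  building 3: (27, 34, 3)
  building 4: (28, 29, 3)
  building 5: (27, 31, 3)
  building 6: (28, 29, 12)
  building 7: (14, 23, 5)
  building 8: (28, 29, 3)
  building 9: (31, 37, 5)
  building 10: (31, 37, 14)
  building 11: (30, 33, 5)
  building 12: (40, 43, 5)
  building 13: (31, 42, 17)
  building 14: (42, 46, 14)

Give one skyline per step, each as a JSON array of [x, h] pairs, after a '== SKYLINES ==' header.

== SKYLINES ==
[[27,8],[29,0]]
[[27,8],[29,12],[43,0]]
[[27,8],[29,12],[43,0]]
[[27,8],[29,12],[43,0]]
[[27,8],[29,12],[43,0]]
[[27,8],[28,12],[43,0]]
[[14,5],[23,0],[27,8],[28,12],[43,0]]
[[14,5],[23,0],[27,8],[28,12],[43,0]]
[[14,5],[23,0],[27,8],[28,12],[43,0]]
[[14,5],[23,0],[27,8],[28,12],[31,14],[37,12],[43,0]]
[[14,5],[23,0],[27,8],[28,12],[31,14],[37,12],[43,0]]
[[14,5],[23,0],[27,8],[28,12],[31,14],[37,12],[43,0]]
[[14,5],[23,0],[27,8],[28,12],[31,17],[42,12],[43,0]]
[[14,5],[23,0],[27,8],[28,12],[31,17],[42,14],[46,0]]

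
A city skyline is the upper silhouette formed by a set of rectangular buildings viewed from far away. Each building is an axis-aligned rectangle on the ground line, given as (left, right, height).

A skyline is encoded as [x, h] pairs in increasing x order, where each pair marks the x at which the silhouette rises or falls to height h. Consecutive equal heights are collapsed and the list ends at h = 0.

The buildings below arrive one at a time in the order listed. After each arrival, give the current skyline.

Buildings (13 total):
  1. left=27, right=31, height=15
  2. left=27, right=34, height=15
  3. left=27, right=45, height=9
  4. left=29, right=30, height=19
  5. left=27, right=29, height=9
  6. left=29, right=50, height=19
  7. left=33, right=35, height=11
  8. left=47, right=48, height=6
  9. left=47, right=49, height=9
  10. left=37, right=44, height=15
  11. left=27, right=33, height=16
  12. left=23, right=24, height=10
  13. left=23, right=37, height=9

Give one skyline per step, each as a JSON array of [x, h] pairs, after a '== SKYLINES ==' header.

== SKYLINES ==
[[27,15],[31,0]]
[[27,15],[34,0]]
[[27,15],[34,9],[45,0]]
[[27,15],[29,19],[30,15],[34,9],[45,0]]
[[27,15],[29,19],[30,15],[34,9],[45,0]]
[[27,15],[29,19],[50,0]]
[[27,15],[29,19],[50,0]]
[[27,15],[29,19],[50,0]]
[[27,15],[29,19],[50,0]]
[[27,15],[29,19],[50,0]]
[[27,16],[29,19],[50,0]]
[[23,10],[24,0],[27,16],[29,19],[50,0]]
[[23,10],[24,9],[27,16],[29,19],[50,0]]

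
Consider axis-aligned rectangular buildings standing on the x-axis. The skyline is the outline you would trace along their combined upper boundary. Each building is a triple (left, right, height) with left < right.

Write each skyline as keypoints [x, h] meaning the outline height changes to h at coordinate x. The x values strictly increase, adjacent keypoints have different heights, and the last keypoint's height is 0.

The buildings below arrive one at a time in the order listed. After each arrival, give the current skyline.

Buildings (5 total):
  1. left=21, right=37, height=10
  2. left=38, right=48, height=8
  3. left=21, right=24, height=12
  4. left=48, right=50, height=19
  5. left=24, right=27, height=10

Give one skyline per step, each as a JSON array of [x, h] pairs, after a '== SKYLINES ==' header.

== SKYLINES ==
[[21,10],[37,0]]
[[21,10],[37,0],[38,8],[48,0]]
[[21,12],[24,10],[37,0],[38,8],[48,0]]
[[21,12],[24,10],[37,0],[38,8],[48,19],[50,0]]
[[21,12],[24,10],[37,0],[38,8],[48,19],[50,0]]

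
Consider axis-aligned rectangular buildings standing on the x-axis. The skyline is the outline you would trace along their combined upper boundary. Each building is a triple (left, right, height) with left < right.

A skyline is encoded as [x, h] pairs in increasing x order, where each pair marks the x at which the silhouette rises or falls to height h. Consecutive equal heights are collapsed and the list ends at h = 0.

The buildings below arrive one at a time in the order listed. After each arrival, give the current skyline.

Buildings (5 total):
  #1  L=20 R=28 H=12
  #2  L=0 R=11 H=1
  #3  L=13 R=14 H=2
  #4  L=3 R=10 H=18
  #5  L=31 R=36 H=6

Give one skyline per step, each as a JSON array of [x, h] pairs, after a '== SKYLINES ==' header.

== SKYLINES ==
[[20,12],[28,0]]
[[0,1],[11,0],[20,12],[28,0]]
[[0,1],[11,0],[13,2],[14,0],[20,12],[28,0]]
[[0,1],[3,18],[10,1],[11,0],[13,2],[14,0],[20,12],[28,0]]
[[0,1],[3,18],[10,1],[11,0],[13,2],[14,0],[20,12],[28,0],[31,6],[36,0]]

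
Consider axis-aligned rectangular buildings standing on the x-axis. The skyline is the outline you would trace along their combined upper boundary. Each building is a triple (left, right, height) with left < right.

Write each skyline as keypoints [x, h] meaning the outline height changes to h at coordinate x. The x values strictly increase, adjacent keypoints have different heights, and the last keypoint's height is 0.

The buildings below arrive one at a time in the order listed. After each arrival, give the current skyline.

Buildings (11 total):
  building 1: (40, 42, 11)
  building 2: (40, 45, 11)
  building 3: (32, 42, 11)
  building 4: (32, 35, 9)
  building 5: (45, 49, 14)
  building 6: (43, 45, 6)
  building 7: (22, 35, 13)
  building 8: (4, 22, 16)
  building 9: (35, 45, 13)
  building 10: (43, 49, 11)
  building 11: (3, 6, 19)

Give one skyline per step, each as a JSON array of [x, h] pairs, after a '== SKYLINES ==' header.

== SKYLINES ==
[[40,11],[42,0]]
[[40,11],[45,0]]
[[32,11],[45,0]]
[[32,11],[45,0]]
[[32,11],[45,14],[49,0]]
[[32,11],[45,14],[49,0]]
[[22,13],[35,11],[45,14],[49,0]]
[[4,16],[22,13],[35,11],[45,14],[49,0]]
[[4,16],[22,13],[45,14],[49,0]]
[[4,16],[22,13],[45,14],[49,0]]
[[3,19],[6,16],[22,13],[45,14],[49,0]]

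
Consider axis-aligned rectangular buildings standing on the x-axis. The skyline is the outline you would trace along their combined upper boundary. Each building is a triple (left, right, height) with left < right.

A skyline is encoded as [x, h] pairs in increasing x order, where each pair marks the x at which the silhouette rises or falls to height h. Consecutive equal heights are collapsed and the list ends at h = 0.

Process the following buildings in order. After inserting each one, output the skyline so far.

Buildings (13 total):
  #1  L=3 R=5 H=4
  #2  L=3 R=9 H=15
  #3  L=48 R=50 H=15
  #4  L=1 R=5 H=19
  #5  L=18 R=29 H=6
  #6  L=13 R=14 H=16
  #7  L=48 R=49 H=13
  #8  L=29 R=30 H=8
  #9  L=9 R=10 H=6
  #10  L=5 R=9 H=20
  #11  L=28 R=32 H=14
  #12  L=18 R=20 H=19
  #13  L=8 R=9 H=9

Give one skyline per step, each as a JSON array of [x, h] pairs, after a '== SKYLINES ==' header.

== SKYLINES ==
[[3,4],[5,0]]
[[3,15],[9,0]]
[[3,15],[9,0],[48,15],[50,0]]
[[1,19],[5,15],[9,0],[48,15],[50,0]]
[[1,19],[5,15],[9,0],[18,6],[29,0],[48,15],[50,0]]
[[1,19],[5,15],[9,0],[13,16],[14,0],[18,6],[29,0],[48,15],[50,0]]
[[1,19],[5,15],[9,0],[13,16],[14,0],[18,6],[29,0],[48,15],[50,0]]
[[1,19],[5,15],[9,0],[13,16],[14,0],[18,6],[29,8],[30,0],[48,15],[50,0]]
[[1,19],[5,15],[9,6],[10,0],[13,16],[14,0],[18,6],[29,8],[30,0],[48,15],[50,0]]
[[1,19],[5,20],[9,6],[10,0],[13,16],[14,0],[18,6],[29,8],[30,0],[48,15],[50,0]]
[[1,19],[5,20],[9,6],[10,0],[13,16],[14,0],[18,6],[28,14],[32,0],[48,15],[50,0]]
[[1,19],[5,20],[9,6],[10,0],[13,16],[14,0],[18,19],[20,6],[28,14],[32,0],[48,15],[50,0]]
[[1,19],[5,20],[9,6],[10,0],[13,16],[14,0],[18,19],[20,6],[28,14],[32,0],[48,15],[50,0]]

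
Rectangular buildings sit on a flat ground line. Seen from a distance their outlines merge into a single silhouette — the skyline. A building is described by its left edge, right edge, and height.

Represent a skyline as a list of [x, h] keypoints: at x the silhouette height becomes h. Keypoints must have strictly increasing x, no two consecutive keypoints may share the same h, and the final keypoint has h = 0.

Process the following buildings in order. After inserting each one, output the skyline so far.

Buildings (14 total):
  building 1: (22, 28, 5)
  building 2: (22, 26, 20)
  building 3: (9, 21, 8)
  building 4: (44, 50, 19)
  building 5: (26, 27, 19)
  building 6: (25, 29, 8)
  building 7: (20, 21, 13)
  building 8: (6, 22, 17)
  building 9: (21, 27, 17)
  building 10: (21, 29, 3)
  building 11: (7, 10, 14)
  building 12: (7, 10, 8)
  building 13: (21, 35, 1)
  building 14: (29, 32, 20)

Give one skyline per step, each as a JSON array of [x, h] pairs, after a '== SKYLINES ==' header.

== SKYLINES ==
[[22,5],[28,0]]
[[22,20],[26,5],[28,0]]
[[9,8],[21,0],[22,20],[26,5],[28,0]]
[[9,8],[21,0],[22,20],[26,5],[28,0],[44,19],[50,0]]
[[9,8],[21,0],[22,20],[26,19],[27,5],[28,0],[44,19],[50,0]]
[[9,8],[21,0],[22,20],[26,19],[27,8],[29,0],[44,19],[50,0]]
[[9,8],[20,13],[21,0],[22,20],[26,19],[27,8],[29,0],[44,19],[50,0]]
[[6,17],[22,20],[26,19],[27,8],[29,0],[44,19],[50,0]]
[[6,17],[22,20],[26,19],[27,8],[29,0],[44,19],[50,0]]
[[6,17],[22,20],[26,19],[27,8],[29,0],[44,19],[50,0]]
[[6,17],[22,20],[26,19],[27,8],[29,0],[44,19],[50,0]]
[[6,17],[22,20],[26,19],[27,8],[29,0],[44,19],[50,0]]
[[6,17],[22,20],[26,19],[27,8],[29,1],[35,0],[44,19],[50,0]]
[[6,17],[22,20],[26,19],[27,8],[29,20],[32,1],[35,0],[44,19],[50,0]]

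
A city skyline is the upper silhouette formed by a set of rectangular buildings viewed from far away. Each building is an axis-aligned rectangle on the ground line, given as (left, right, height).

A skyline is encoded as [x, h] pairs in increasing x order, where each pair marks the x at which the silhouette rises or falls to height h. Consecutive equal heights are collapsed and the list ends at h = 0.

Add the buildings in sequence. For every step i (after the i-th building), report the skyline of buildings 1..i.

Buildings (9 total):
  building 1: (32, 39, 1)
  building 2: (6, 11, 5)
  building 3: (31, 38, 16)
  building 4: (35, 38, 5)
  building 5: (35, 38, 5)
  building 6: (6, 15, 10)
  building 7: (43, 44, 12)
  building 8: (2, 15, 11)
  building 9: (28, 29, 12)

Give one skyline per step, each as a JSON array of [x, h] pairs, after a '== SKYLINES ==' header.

== SKYLINES ==
[[32,1],[39,0]]
[[6,5],[11,0],[32,1],[39,0]]
[[6,5],[11,0],[31,16],[38,1],[39,0]]
[[6,5],[11,0],[31,16],[38,1],[39,0]]
[[6,5],[11,0],[31,16],[38,1],[39,0]]
[[6,10],[15,0],[31,16],[38,1],[39,0]]
[[6,10],[15,0],[31,16],[38,1],[39,0],[43,12],[44,0]]
[[2,11],[15,0],[31,16],[38,1],[39,0],[43,12],[44,0]]
[[2,11],[15,0],[28,12],[29,0],[31,16],[38,1],[39,0],[43,12],[44,0]]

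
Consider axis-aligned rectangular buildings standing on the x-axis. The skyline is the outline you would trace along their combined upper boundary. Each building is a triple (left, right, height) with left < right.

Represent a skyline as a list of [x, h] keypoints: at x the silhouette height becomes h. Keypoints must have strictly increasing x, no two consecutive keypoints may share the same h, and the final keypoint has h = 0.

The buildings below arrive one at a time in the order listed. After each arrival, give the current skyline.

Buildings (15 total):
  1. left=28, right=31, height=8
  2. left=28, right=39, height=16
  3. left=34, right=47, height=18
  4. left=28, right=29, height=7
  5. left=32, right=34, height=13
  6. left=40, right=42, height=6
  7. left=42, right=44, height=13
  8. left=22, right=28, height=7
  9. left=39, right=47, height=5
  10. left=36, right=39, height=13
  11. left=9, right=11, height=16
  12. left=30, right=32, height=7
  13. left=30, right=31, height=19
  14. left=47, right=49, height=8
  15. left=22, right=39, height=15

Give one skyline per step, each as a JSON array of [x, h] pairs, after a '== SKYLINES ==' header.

== SKYLINES ==
[[28,8],[31,0]]
[[28,16],[39,0]]
[[28,16],[34,18],[47,0]]
[[28,16],[34,18],[47,0]]
[[28,16],[34,18],[47,0]]
[[28,16],[34,18],[47,0]]
[[28,16],[34,18],[47,0]]
[[22,7],[28,16],[34,18],[47,0]]
[[22,7],[28,16],[34,18],[47,0]]
[[22,7],[28,16],[34,18],[47,0]]
[[9,16],[11,0],[22,7],[28,16],[34,18],[47,0]]
[[9,16],[11,0],[22,7],[28,16],[34,18],[47,0]]
[[9,16],[11,0],[22,7],[28,16],[30,19],[31,16],[34,18],[47,0]]
[[9,16],[11,0],[22,7],[28,16],[30,19],[31,16],[34,18],[47,8],[49,0]]
[[9,16],[11,0],[22,15],[28,16],[30,19],[31,16],[34,18],[47,8],[49,0]]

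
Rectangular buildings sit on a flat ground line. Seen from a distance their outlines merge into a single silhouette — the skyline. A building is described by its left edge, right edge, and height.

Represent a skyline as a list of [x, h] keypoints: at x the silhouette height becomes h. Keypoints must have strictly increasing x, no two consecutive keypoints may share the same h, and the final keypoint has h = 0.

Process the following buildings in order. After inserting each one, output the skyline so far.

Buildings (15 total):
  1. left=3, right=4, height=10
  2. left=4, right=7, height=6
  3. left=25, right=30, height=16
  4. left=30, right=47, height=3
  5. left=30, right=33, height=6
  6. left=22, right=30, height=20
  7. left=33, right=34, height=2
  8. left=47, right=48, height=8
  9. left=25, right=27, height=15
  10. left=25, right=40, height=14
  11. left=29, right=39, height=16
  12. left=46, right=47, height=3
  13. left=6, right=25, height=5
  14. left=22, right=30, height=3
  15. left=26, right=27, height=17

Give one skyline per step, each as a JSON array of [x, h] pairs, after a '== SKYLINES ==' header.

== SKYLINES ==
[[3,10],[4,0]]
[[3,10],[4,6],[7,0]]
[[3,10],[4,6],[7,0],[25,16],[30,0]]
[[3,10],[4,6],[7,0],[25,16],[30,3],[47,0]]
[[3,10],[4,6],[7,0],[25,16],[30,6],[33,3],[47,0]]
[[3,10],[4,6],[7,0],[22,20],[30,6],[33,3],[47,0]]
[[3,10],[4,6],[7,0],[22,20],[30,6],[33,3],[47,0]]
[[3,10],[4,6],[7,0],[22,20],[30,6],[33,3],[47,8],[48,0]]
[[3,10],[4,6],[7,0],[22,20],[30,6],[33,3],[47,8],[48,0]]
[[3,10],[4,6],[7,0],[22,20],[30,14],[40,3],[47,8],[48,0]]
[[3,10],[4,6],[7,0],[22,20],[30,16],[39,14],[40,3],[47,8],[48,0]]
[[3,10],[4,6],[7,0],[22,20],[30,16],[39,14],[40,3],[47,8],[48,0]]
[[3,10],[4,6],[7,5],[22,20],[30,16],[39,14],[40,3],[47,8],[48,0]]
[[3,10],[4,6],[7,5],[22,20],[30,16],[39,14],[40,3],[47,8],[48,0]]
[[3,10],[4,6],[7,5],[22,20],[30,16],[39,14],[40,3],[47,8],[48,0]]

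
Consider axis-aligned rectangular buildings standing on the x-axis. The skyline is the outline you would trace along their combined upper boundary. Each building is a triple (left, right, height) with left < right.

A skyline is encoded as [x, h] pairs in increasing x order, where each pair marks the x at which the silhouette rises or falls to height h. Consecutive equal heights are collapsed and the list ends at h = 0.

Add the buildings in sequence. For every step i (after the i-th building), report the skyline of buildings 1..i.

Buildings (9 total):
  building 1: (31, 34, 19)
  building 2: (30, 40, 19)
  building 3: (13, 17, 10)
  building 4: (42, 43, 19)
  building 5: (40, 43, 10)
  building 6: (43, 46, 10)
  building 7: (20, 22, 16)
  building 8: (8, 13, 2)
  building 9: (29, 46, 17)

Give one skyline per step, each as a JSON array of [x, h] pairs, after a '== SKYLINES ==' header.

== SKYLINES ==
[[31,19],[34,0]]
[[30,19],[40,0]]
[[13,10],[17,0],[30,19],[40,0]]
[[13,10],[17,0],[30,19],[40,0],[42,19],[43,0]]
[[13,10],[17,0],[30,19],[40,10],[42,19],[43,0]]
[[13,10],[17,0],[30,19],[40,10],[42,19],[43,10],[46,0]]
[[13,10],[17,0],[20,16],[22,0],[30,19],[40,10],[42,19],[43,10],[46,0]]
[[8,2],[13,10],[17,0],[20,16],[22,0],[30,19],[40,10],[42,19],[43,10],[46,0]]
[[8,2],[13,10],[17,0],[20,16],[22,0],[29,17],[30,19],[40,17],[42,19],[43,17],[46,0]]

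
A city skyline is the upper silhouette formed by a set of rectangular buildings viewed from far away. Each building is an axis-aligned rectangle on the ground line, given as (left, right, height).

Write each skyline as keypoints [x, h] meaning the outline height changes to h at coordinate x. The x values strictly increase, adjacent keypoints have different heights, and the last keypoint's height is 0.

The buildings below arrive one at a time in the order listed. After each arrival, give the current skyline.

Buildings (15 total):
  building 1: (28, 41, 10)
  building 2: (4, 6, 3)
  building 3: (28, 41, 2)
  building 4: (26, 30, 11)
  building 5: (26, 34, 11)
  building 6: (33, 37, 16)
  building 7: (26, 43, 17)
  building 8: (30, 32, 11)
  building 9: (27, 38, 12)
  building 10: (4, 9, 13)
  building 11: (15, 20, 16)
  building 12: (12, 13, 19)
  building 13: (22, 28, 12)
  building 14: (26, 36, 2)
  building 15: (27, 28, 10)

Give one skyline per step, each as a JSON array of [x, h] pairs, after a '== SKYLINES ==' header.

== SKYLINES ==
[[28,10],[41,0]]
[[4,3],[6,0],[28,10],[41,0]]
[[4,3],[6,0],[28,10],[41,0]]
[[4,3],[6,0],[26,11],[30,10],[41,0]]
[[4,3],[6,0],[26,11],[34,10],[41,0]]
[[4,3],[6,0],[26,11],[33,16],[37,10],[41,0]]
[[4,3],[6,0],[26,17],[43,0]]
[[4,3],[6,0],[26,17],[43,0]]
[[4,3],[6,0],[26,17],[43,0]]
[[4,13],[9,0],[26,17],[43,0]]
[[4,13],[9,0],[15,16],[20,0],[26,17],[43,0]]
[[4,13],[9,0],[12,19],[13,0],[15,16],[20,0],[26,17],[43,0]]
[[4,13],[9,0],[12,19],[13,0],[15,16],[20,0],[22,12],[26,17],[43,0]]
[[4,13],[9,0],[12,19],[13,0],[15,16],[20,0],[22,12],[26,17],[43,0]]
[[4,13],[9,0],[12,19],[13,0],[15,16],[20,0],[22,12],[26,17],[43,0]]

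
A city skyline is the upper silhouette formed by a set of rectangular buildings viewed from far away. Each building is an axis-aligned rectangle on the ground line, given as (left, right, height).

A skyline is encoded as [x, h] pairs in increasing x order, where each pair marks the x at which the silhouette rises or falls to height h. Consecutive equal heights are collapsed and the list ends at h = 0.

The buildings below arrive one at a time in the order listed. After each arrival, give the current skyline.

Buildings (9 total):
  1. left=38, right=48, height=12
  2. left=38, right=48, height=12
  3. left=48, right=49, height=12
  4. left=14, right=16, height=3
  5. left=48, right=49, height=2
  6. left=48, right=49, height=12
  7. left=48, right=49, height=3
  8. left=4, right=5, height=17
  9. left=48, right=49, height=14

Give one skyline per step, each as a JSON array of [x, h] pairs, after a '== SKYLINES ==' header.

== SKYLINES ==
[[38,12],[48,0]]
[[38,12],[48,0]]
[[38,12],[49,0]]
[[14,3],[16,0],[38,12],[49,0]]
[[14,3],[16,0],[38,12],[49,0]]
[[14,3],[16,0],[38,12],[49,0]]
[[14,3],[16,0],[38,12],[49,0]]
[[4,17],[5,0],[14,3],[16,0],[38,12],[49,0]]
[[4,17],[5,0],[14,3],[16,0],[38,12],[48,14],[49,0]]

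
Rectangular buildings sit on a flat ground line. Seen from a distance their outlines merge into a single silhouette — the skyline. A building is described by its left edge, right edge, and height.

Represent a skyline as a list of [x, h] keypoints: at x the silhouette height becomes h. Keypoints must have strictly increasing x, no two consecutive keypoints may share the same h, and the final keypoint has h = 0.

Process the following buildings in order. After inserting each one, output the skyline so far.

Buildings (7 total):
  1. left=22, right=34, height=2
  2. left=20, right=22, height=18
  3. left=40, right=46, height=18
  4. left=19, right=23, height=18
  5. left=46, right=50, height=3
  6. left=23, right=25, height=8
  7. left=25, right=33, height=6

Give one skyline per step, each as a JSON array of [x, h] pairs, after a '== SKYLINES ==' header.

== SKYLINES ==
[[22,2],[34,0]]
[[20,18],[22,2],[34,0]]
[[20,18],[22,2],[34,0],[40,18],[46,0]]
[[19,18],[23,2],[34,0],[40,18],[46,0]]
[[19,18],[23,2],[34,0],[40,18],[46,3],[50,0]]
[[19,18],[23,8],[25,2],[34,0],[40,18],[46,3],[50,0]]
[[19,18],[23,8],[25,6],[33,2],[34,0],[40,18],[46,3],[50,0]]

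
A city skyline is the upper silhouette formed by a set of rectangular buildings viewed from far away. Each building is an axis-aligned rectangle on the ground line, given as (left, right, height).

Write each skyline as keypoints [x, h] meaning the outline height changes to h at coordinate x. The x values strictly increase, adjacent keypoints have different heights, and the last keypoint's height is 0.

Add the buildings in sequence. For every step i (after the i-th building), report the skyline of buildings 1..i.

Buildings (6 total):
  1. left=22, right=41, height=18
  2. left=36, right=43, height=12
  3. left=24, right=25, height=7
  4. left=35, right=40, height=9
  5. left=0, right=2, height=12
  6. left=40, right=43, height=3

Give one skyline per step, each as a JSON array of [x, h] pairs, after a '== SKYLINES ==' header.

== SKYLINES ==
[[22,18],[41,0]]
[[22,18],[41,12],[43,0]]
[[22,18],[41,12],[43,0]]
[[22,18],[41,12],[43,0]]
[[0,12],[2,0],[22,18],[41,12],[43,0]]
[[0,12],[2,0],[22,18],[41,12],[43,0]]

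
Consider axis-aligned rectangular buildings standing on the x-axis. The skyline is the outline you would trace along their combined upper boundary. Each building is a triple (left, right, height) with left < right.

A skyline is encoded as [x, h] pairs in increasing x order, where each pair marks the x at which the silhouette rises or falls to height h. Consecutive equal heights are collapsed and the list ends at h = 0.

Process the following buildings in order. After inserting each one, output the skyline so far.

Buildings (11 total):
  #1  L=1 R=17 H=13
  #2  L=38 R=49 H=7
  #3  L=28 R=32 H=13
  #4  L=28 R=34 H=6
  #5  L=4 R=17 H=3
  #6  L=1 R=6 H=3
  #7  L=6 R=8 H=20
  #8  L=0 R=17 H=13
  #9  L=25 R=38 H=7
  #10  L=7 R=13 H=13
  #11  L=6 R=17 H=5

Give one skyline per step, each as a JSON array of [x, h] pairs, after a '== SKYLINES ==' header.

== SKYLINES ==
[[1,13],[17,0]]
[[1,13],[17,0],[38,7],[49,0]]
[[1,13],[17,0],[28,13],[32,0],[38,7],[49,0]]
[[1,13],[17,0],[28,13],[32,6],[34,0],[38,7],[49,0]]
[[1,13],[17,0],[28,13],[32,6],[34,0],[38,7],[49,0]]
[[1,13],[17,0],[28,13],[32,6],[34,0],[38,7],[49,0]]
[[1,13],[6,20],[8,13],[17,0],[28,13],[32,6],[34,0],[38,7],[49,0]]
[[0,13],[6,20],[8,13],[17,0],[28,13],[32,6],[34,0],[38,7],[49,0]]
[[0,13],[6,20],[8,13],[17,0],[25,7],[28,13],[32,7],[49,0]]
[[0,13],[6,20],[8,13],[17,0],[25,7],[28,13],[32,7],[49,0]]
[[0,13],[6,20],[8,13],[17,0],[25,7],[28,13],[32,7],[49,0]]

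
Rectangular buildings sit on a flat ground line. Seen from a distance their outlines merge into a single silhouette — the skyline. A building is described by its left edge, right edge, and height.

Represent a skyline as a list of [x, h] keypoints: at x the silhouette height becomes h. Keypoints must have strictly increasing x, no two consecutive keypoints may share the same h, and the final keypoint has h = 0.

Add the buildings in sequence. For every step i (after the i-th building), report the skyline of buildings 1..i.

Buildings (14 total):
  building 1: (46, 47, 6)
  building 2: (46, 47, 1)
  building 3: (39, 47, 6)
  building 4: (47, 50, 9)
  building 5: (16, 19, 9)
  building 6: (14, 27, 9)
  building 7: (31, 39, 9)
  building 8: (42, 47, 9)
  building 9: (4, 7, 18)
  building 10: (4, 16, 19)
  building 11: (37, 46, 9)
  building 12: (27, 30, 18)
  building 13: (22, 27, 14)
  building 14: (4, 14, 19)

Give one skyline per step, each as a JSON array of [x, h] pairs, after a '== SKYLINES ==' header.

== SKYLINES ==
[[46,6],[47,0]]
[[46,6],[47,0]]
[[39,6],[47,0]]
[[39,6],[47,9],[50,0]]
[[16,9],[19,0],[39,6],[47,9],[50,0]]
[[14,9],[27,0],[39,6],[47,9],[50,0]]
[[14,9],[27,0],[31,9],[39,6],[47,9],[50,0]]
[[14,9],[27,0],[31,9],[39,6],[42,9],[50,0]]
[[4,18],[7,0],[14,9],[27,0],[31,9],[39,6],[42,9],[50,0]]
[[4,19],[16,9],[27,0],[31,9],[39,6],[42,9],[50,0]]
[[4,19],[16,9],[27,0],[31,9],[50,0]]
[[4,19],[16,9],[27,18],[30,0],[31,9],[50,0]]
[[4,19],[16,9],[22,14],[27,18],[30,0],[31,9],[50,0]]
[[4,19],[16,9],[22,14],[27,18],[30,0],[31,9],[50,0]]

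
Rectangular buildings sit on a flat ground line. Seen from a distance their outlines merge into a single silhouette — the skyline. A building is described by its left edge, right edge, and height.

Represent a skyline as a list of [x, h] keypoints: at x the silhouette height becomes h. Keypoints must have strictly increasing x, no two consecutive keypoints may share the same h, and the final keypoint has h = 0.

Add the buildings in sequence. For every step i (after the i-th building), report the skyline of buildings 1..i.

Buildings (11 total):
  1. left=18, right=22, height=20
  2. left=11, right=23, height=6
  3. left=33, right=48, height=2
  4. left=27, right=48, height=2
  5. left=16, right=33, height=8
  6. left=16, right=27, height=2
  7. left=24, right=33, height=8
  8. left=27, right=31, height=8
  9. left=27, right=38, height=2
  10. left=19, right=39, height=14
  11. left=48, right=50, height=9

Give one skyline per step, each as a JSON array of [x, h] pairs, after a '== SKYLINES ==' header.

== SKYLINES ==
[[18,20],[22,0]]
[[11,6],[18,20],[22,6],[23,0]]
[[11,6],[18,20],[22,6],[23,0],[33,2],[48,0]]
[[11,6],[18,20],[22,6],[23,0],[27,2],[48,0]]
[[11,6],[16,8],[18,20],[22,8],[33,2],[48,0]]
[[11,6],[16,8],[18,20],[22,8],[33,2],[48,0]]
[[11,6],[16,8],[18,20],[22,8],[33,2],[48,0]]
[[11,6],[16,8],[18,20],[22,8],[33,2],[48,0]]
[[11,6],[16,8],[18,20],[22,8],[33,2],[48,0]]
[[11,6],[16,8],[18,20],[22,14],[39,2],[48,0]]
[[11,6],[16,8],[18,20],[22,14],[39,2],[48,9],[50,0]]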